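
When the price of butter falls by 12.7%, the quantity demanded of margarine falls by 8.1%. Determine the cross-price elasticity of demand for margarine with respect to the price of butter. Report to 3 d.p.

0.638

ε = (%ΔQ of margarine) / (%ΔP of butter) = (-8.1%) / (-12.7%) ≈ 0.638.
Positive cross-price elasticity: substitutes.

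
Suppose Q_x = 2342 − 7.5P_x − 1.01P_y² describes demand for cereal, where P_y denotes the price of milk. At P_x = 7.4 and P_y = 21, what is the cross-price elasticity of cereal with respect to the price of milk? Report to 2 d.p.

-0.48

At P_x = 7.4 and P_y = 21: Q_x = 1841.09.
∂Q_x/∂P_y = -2.02P_y = -2.02(21) = -42.4200.
ε = (∂Q_x/∂P_y)(P_y/Q_x) = -42.4200 × (21/1841.09) ≈ -0.48.
ε < 0: complements.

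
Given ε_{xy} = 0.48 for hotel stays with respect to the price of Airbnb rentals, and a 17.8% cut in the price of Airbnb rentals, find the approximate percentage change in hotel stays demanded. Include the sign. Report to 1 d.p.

-8.5%

%ΔQ ≈ ε × %ΔP of Airbnb rentals = 0.48 × (-17.8%) = -8.5%.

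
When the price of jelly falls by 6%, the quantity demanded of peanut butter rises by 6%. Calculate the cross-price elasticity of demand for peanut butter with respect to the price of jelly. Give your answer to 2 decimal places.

ε = (%ΔQ of peanut butter) / (%ΔP of jelly) = (6%) / (-6%) ≈ -1.00.

-1.00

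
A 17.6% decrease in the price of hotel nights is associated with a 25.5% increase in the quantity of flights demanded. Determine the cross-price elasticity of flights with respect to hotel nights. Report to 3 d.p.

-1.449

ε = (%ΔQ of flights) / (%ΔP of hotel nights) = (25.5%) / (-17.6%) ≈ -1.449.
Negative cross-price elasticity: complements.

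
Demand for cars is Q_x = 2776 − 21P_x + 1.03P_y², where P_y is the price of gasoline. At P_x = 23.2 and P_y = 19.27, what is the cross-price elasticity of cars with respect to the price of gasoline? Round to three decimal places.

At P_x = 23.2 and P_y = 19.27: Q_x = 2671.273.
∂Q_x/∂P_y = 2.06P_y = 2.06(19.27) = 39.6962.
ε = (∂Q_x/∂P_y)(P_y/Q_x) = 39.6962 × (19.27/2671.273) ≈ 0.286.

0.286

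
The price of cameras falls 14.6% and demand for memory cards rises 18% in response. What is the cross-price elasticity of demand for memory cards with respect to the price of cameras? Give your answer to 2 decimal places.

ε = (%ΔQ of memory cards) / (%ΔP of cameras) = (18%) / (-14.6%) ≈ -1.23.
Negative cross-price elasticity: complements.

-1.23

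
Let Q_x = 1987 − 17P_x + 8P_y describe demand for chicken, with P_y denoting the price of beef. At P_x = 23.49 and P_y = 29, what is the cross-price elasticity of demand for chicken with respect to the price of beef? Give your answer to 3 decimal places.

0.127

At P_x = 23.49 and P_y = 29: Q_x = 1819.67.
∂Q_x/∂P_y = 8.
ε = (∂Q_x/∂P_y)(P_y/Q_x) = 8 × (29/1819.67) ≈ 0.127.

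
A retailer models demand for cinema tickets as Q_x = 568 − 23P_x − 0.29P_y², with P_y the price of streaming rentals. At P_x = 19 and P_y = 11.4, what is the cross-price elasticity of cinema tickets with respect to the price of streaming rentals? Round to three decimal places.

-0.808

At P_x = 19 and P_y = 11.4: Q_x = 93.312.
∂Q_x/∂P_y = -0.58P_y = -0.58(11.4) = -6.6120.
ε = (∂Q_x/∂P_y)(P_y/Q_x) = -6.6120 × (11.4/93.312) ≈ -0.808.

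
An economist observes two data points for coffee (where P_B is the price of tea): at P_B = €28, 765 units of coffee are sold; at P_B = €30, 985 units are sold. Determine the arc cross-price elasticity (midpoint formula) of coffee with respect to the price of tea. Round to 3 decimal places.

ΔQ_A = 985 − 765 = 220; ΔP_B = 30 − 28 = 2.
Midpoints: Q̄_A = 875.0, P̄_B = 29.00.
ε = (ΔQ_A/Q̄_A)/(ΔP_B/P̄_B) = (220/875.0)/(2/29.00) ≈ 3.646.

3.646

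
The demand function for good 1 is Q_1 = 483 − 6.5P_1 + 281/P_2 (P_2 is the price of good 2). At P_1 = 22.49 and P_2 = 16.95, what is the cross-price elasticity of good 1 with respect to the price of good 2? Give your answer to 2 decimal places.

-0.05

At P_1 = 22.49 and P_2 = 16.95: Q_1 = 353.393.
∂Q_1/∂P_2 = −281/P_2² = -0.9781.
ε = (∂Q_1/∂P_2)(P_2/Q_1) = -0.9781 × (16.95/353.393) ≈ -0.05.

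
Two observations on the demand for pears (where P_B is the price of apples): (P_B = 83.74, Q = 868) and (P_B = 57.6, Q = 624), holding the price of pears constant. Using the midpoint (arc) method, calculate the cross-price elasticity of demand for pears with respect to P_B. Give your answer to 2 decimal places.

ΔQ_A = 624 − 868 = -244; ΔP_B = 57.6 − 83.74 = -26.14.
Midpoints: Q̄_A = 746.0, P̄_B = 70.67.
ε = (ΔQ_A/Q̄_A)/(ΔP_B/P̄_B) = (-244/746.0)/(-26.14/70.67) ≈ 0.88.
ε > 0: pears and apples are substitutes.

0.88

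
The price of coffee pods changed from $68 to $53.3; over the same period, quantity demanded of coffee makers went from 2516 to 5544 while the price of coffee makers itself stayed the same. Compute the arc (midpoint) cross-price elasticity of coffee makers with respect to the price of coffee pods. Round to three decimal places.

ΔQ_A = 5544 − 2516 = 3028; ΔP_B = 53.3 − 68 = -14.7.
Midpoints: Q̄_A = 4030.0, P̄_B = 60.65.
ε = (ΔQ_A/Q̄_A)/(ΔP_B/P̄_B) = (3028/4030.0)/(-14.7/60.65) ≈ -3.100.
ε < 0: coffee makers and coffee pods are complements.

-3.100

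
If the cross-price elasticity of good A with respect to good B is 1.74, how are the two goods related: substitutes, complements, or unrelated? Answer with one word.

substitutes

ε = 1.74 > 0, so a higher price of good B raises demand for good A: substitutes.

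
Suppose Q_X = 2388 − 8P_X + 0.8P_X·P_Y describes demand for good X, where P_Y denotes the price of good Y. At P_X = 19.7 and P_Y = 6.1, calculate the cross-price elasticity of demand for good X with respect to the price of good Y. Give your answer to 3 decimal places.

At P_X = 19.7 and P_Y = 6.1: Q_X = 2326.536.
∂Q_X/∂P_Y = 0.8P_X = 0.8(19.7) = 15.7600.
ε = (∂Q_X/∂P_Y)(P_Y/Q_X) = 15.7600 × (6.1/2326.536) ≈ 0.041.
ε > 0: substitutes.

0.041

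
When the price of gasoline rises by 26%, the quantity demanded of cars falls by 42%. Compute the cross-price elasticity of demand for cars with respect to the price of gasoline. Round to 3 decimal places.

ε = (%ΔQ of cars) / (%ΔP of gasoline) = (-42%) / (26%) ≈ -1.615.
Negative cross-price elasticity: complements.

-1.615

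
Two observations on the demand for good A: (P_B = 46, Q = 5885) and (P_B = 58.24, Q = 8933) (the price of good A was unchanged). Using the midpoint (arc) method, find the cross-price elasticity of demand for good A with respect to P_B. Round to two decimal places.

ΔQ_A = 8933 − 5885 = 3048; ΔP_B = 58.24 − 46 = 12.24.
Midpoints: Q̄_A = 7409.0, P̄_B = 52.12.
ε = (ΔQ_A/Q̄_A)/(ΔP_B/P̄_B) = (3048/7409.0)/(12.24/52.12) ≈ 1.75.
ε > 0: good A and good B are substitutes.

1.75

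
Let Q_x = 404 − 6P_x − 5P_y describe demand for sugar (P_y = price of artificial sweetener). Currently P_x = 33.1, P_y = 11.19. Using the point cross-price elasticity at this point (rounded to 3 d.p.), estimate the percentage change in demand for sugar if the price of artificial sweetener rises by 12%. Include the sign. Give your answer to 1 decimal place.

At P_x = 33.1, P_y = 11.19: Q_x = 149.45.
∂Q_x/∂P_y = -5.
ε = (∂Q_x/∂P_y)(P_y/Q_x) = -5.0000 × 11.19/149.45 ≈ -0.374.
%ΔQ_x ≈ ε × %ΔP_y = -0.374 × (12%) = -4.5%.

-4.5%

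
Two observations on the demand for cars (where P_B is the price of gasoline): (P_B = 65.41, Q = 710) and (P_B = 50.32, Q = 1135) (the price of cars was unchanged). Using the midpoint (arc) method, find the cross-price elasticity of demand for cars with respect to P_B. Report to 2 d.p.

ΔQ_A = 1135 − 710 = 425; ΔP_B = 50.32 − 65.41 = -15.09.
Midpoints: Q̄_A = 922.5, P̄_B = 57.86.
ε = (ΔQ_A/Q̄_A)/(ΔP_B/P̄_B) = (425/922.5)/(-15.09/57.86) ≈ -1.77.

-1.77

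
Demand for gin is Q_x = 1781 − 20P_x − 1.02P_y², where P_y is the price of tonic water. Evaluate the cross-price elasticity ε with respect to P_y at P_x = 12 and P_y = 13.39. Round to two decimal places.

-0.27

At P_x = 12 and P_y = 13.39: Q_x = 1358.122.
∂Q_x/∂P_y = -2.04P_y = -2.04(13.39) = -27.3156.
ε = (∂Q_x/∂P_y)(P_y/Q_x) = -27.3156 × (13.39/1358.122) ≈ -0.27.
ε < 0: complements.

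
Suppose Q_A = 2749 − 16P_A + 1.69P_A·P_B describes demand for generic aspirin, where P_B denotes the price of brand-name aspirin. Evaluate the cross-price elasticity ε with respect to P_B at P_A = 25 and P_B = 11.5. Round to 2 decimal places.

0.17

At P_A = 25 and P_B = 11.5: Q_A = 2834.875.
∂Q_A/∂P_B = 1.69P_A = 1.69(25) = 42.2500.
ε = (∂Q_A/∂P_B)(P_B/Q_A) = 42.2500 × (11.5/2834.875) ≈ 0.17.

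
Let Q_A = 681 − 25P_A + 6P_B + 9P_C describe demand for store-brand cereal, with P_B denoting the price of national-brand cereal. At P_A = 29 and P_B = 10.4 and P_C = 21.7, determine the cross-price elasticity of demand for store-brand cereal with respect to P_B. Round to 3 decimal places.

At P_A = 29 and P_B = 10.4 and P_C = 21.7: Q_A = 213.7.
∂Q_A/∂P_B = 6.
ε = (∂Q_A/∂P_B)(P_B/Q_A) = 6 × (10.4/213.7) ≈ 0.292.
Since ε > 0, store-brand cereal and national-brand cereal are substitutes.

0.292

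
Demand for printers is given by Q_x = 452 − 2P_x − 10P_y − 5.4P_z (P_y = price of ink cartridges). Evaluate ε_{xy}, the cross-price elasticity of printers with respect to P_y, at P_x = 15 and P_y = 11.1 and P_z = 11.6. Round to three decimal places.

-0.447

At P_x = 15 and P_y = 11.1 and P_z = 11.6: Q_x = 248.36.
∂Q_x/∂P_y = -10.
ε = (∂Q_x/∂P_y)(P_y/Q_x) = -10 × (11.1/248.36) ≈ -0.447.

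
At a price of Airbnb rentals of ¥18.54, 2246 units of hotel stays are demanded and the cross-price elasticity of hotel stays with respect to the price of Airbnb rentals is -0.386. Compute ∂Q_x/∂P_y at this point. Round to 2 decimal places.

-46.76

ε = (∂Q_x/∂P_y)·(P_y/Q_x) ⇒ ∂Q_x/∂P_y = ε·Q_x/P_y = -0.386 × 2246/18.54 ≈ -46.76.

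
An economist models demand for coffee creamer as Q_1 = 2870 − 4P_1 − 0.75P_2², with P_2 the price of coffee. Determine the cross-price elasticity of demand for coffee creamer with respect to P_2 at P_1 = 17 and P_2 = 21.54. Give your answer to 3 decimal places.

At P_1 = 17 and P_2 = 21.54: Q_1 = 2454.021.
∂Q_1/∂P_2 = -1.5P_2 = -1.5(21.54) = -32.3100.
ε = (∂Q_1/∂P_2)(P_2/Q_1) = -32.3100 × (21.54/2454.021) ≈ -0.284.

-0.284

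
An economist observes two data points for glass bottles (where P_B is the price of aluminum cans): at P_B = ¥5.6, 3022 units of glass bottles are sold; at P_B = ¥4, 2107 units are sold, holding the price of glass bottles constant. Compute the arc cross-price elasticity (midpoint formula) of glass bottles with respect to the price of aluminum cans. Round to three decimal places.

ΔQ_A = 2107 − 3022 = -915; ΔP_B = 4 − 5.6 = -1.6.
Midpoints: Q̄_A = 2564.5, P̄_B = 4.80.
ε = (ΔQ_A/Q̄_A)/(ΔP_B/P̄_B) = (-915/2564.5)/(-1.6/4.80) ≈ 1.070.

1.070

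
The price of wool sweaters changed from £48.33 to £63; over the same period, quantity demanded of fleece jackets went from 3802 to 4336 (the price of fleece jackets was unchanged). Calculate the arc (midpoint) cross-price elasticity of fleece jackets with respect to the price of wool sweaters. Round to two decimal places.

0.50

ΔQ_A = 4336 − 3802 = 534; ΔP_B = 63 − 48.33 = 14.67.
Midpoints: Q̄_A = 4069.0, P̄_B = 55.66.
ε = (ΔQ_A/Q̄_A)/(ΔP_B/P̄_B) = (534/4069.0)/(14.67/55.66) ≈ 0.50.
ε > 0: fleece jackets and wool sweaters are substitutes.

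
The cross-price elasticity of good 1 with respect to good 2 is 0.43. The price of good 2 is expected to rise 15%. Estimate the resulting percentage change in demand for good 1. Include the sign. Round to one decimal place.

%ΔQ ≈ ε × %ΔP of good 2 = 0.43 × (15%) = 6.5%.
Demand for good 1 rises by about 6.5%.

6.5%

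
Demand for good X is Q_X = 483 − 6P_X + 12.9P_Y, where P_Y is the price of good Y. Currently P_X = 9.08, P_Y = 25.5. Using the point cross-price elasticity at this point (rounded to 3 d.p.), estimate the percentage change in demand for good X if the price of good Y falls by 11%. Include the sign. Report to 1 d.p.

-4.8%

At P_X = 9.08, P_Y = 25.5: Q_X = 757.47.
∂Q_X/∂P_Y = 12.9.
ε = (∂Q_X/∂P_Y)(P_Y/Q_X) = 12.9000 × 25.5/757.47 ≈ 0.434.
%ΔQ_X ≈ ε × %ΔP_Y = 0.434 × (-11%) = -4.8%.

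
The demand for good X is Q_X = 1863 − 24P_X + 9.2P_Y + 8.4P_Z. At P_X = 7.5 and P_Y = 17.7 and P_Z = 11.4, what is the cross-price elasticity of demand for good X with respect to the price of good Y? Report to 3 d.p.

0.084

At P_X = 7.5 and P_Y = 17.7 and P_Z = 11.4: Q_X = 1941.6.
∂Q_X/∂P_Y = 9.2.
ε = (∂Q_X/∂P_Y)(P_Y/Q_X) = 9.2 × (17.7/1941.6) ≈ 0.084.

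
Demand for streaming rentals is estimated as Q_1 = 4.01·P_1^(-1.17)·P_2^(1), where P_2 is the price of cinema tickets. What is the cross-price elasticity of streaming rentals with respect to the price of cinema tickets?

In a log-linear (constant-elasticity) demand function, the coefficient on the exponent of P_2 is the cross-price elasticity.
ε = 1.00. Positive, so streaming rentals and cinema tickets are substitutes.

1.00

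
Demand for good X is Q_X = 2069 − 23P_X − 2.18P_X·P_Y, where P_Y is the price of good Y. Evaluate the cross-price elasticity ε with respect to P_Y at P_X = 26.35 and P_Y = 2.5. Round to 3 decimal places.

At P_X = 26.35 and P_Y = 2.5: Q_X = 1319.342.
∂Q_X/∂P_Y = -2.18P_X = -2.18(26.35) = -57.4430.
ε = (∂Q_X/∂P_Y)(P_Y/Q_X) = -57.4430 × (2.5/1319.342) ≈ -0.109.
ε < 0: complements.

-0.109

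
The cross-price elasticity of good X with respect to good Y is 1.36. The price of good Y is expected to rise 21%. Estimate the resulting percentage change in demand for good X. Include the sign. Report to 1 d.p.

28.6%

%ΔQ ≈ ε × %ΔP of good Y = 1.36 × (21%) = 28.6%.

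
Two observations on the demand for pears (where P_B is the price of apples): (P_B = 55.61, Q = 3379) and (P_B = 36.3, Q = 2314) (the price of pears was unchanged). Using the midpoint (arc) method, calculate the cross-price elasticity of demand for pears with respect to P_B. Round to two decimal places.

0.89

ΔQ_A = 2314 − 3379 = -1065; ΔP_B = 36.3 − 55.61 = -19.31.
Midpoints: Q̄_A = 2846.5, P̄_B = 45.95.
ε = (ΔQ_A/Q̄_A)/(ΔP_B/P̄_B) = (-1065/2846.5)/(-19.31/45.95) ≈ 0.89.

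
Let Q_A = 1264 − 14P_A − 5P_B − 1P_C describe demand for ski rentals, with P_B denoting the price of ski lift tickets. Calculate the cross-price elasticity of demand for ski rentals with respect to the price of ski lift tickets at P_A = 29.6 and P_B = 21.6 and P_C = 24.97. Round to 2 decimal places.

-0.15

At P_A = 29.6 and P_B = 21.6 and P_C = 24.97: Q_A = 716.63.
∂Q_A/∂P_B = -5.
ε = (∂Q_A/∂P_B)(P_B/Q_A) = -5 × (21.6/716.63) ≈ -0.15.
Since ε < 0, ski rentals and ski lift tickets are complements.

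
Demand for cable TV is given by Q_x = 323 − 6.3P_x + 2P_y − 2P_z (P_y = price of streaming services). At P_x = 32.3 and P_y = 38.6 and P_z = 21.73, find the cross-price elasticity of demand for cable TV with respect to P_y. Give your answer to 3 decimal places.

At P_x = 32.3 and P_y = 38.6 and P_z = 21.73: Q_x = 153.25.
∂Q_x/∂P_y = 2.
ε = (∂Q_x/∂P_y)(P_y/Q_x) = 2 × (38.6/153.25) ≈ 0.504.
Since ε > 0, cable TV and streaming services are substitutes.

0.504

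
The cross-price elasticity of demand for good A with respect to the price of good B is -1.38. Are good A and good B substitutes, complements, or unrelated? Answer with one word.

complements

ε = -1.38 < 0, so a higher price of good B lowers demand for good A: complements.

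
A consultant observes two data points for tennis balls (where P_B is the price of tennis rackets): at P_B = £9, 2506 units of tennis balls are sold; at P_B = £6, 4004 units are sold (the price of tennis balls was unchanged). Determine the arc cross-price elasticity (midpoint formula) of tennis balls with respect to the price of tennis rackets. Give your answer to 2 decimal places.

-1.15

ΔQ_A = 4004 − 2506 = 1498; ΔP_B = 6 − 9 = -3.
Midpoints: Q̄_A = 3255.0, P̄_B = 7.50.
ε = (ΔQ_A/Q̄_A)/(ΔP_B/P̄_B) = (1498/3255.0)/(-3/7.50) ≈ -1.15.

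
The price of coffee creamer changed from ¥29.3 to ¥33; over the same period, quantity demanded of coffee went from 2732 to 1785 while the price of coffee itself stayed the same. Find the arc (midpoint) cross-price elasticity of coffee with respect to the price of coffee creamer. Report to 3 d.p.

-3.530

ΔQ_A = 1785 − 2732 = -947; ΔP_B = 33 − 29.3 = 3.7.
Midpoints: Q̄_A = 2258.5, P̄_B = 31.15.
ε = (ΔQ_A/Q̄_A)/(ΔP_B/P̄_B) = (-947/2258.5)/(3.7/31.15) ≈ -3.530.
ε < 0: coffee and coffee creamer are complements.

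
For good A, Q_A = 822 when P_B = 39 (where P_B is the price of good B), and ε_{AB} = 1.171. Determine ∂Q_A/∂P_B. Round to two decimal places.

ε = (∂Q_A/∂P_B)·(P_B/Q_A) ⇒ ∂Q_A/∂P_B = ε·Q_A/P_B = 1.171 × 822/39 ≈ 24.68.

24.68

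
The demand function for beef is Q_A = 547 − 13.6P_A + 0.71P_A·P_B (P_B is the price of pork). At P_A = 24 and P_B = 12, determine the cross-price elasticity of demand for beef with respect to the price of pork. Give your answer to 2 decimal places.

0.48

At P_A = 24 and P_B = 12: Q_A = 425.08.
∂Q_A/∂P_B = 0.71P_A = 0.71(24) = 17.0400.
ε = (∂Q_A/∂P_B)(P_B/Q_A) = 17.0400 × (12/425.08) ≈ 0.48.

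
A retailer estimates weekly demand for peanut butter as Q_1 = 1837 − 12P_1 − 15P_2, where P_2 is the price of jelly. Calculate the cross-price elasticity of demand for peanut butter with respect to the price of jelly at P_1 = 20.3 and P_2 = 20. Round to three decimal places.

At P_1 = 20.3 and P_2 = 20: Q_1 = 1293.4.
∂Q_1/∂P_2 = -15.
ε = (∂Q_1/∂P_2)(P_2/Q_1) = -15 × (20/1293.4) ≈ -0.232.

-0.232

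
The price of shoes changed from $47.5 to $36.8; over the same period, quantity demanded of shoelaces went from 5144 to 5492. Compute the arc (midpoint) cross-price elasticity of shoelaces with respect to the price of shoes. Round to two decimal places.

-0.26

ΔQ_A = 5492 − 5144 = 348; ΔP_B = 36.8 − 47.5 = -10.7.
Midpoints: Q̄_A = 5318.0, P̄_B = 42.15.
ε = (ΔQ_A/Q̄_A)/(ΔP_B/P̄_B) = (348/5318.0)/(-10.7/42.15) ≈ -0.26.
ε < 0: shoelaces and shoes are complements.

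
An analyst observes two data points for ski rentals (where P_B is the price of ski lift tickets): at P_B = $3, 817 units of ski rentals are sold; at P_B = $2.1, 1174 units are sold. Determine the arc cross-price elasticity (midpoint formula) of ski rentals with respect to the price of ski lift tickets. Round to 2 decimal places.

ΔQ_A = 1174 − 817 = 357; ΔP_B = 2.1 − 3 = -0.9.
Midpoints: Q̄_A = 995.5, P̄_B = 2.55.
ε = (ΔQ_A/Q̄_A)/(ΔP_B/P̄_B) = (357/995.5)/(-0.9/2.55) ≈ -1.02.

-1.02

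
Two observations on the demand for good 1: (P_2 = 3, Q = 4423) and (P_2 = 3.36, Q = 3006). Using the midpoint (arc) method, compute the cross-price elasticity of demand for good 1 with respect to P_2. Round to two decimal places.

ΔQ_1 = 3006 − 4423 = -1417; ΔP_2 = 3.36 − 3 = 0.36.
Midpoints: Q̄_1 = 3714.5, P̄_2 = 3.18.
ε = (ΔQ_1/Q̄_1)/(ΔP_2/P̄_2) = (-1417/3714.5)/(0.36/3.18) ≈ -3.37.
ε < 0: good 1 and good 2 are complements.

-3.37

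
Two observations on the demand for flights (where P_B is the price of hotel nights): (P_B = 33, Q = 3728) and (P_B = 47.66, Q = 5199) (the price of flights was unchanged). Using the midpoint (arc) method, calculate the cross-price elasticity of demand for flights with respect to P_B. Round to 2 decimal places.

0.91

ΔQ_A = 5199 − 3728 = 1471; ΔP_B = 47.66 − 33 = 14.66.
Midpoints: Q̄_A = 4463.5, P̄_B = 40.33.
ε = (ΔQ_A/Q̄_A)/(ΔP_B/P̄_B) = (1471/4463.5)/(14.66/40.33) ≈ 0.91.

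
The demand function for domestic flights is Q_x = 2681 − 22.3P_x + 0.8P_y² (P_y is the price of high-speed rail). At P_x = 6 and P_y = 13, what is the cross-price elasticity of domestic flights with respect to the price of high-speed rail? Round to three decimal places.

0.101

At P_x = 6 and P_y = 13: Q_x = 2682.4.
∂Q_x/∂P_y = 1.6P_y = 1.6(13) = 20.8000.
ε = (∂Q_x/∂P_y)(P_y/Q_x) = 20.8000 × (13/2682.4) ≈ 0.101.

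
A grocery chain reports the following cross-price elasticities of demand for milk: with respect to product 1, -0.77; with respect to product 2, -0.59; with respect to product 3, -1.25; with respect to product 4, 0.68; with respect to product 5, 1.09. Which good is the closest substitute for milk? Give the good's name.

product 5

Substitutes have ε > 0. Among the positive values, 1.09 (product 5) is largest.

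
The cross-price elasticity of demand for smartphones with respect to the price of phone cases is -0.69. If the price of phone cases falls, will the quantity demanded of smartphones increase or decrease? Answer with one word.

increase

ε < 0 and the price of phone cases falls, so the quantity of smartphones moves in the opposite direction: it increases.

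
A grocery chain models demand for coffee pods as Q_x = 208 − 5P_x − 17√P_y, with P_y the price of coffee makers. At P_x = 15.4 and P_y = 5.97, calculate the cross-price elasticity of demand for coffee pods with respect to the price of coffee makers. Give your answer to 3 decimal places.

-0.232

At P_x = 15.4 and P_y = 5.97: Q_x = 89.463.
∂Q_x/∂P_y = -17/(2√P_y) = -17/(2√5.97) = -3.4788.
ε = (∂Q_x/∂P_y)(P_y/Q_x) = -3.4788 × (5.97/89.463) ≈ -0.232.
ε < 0: complements.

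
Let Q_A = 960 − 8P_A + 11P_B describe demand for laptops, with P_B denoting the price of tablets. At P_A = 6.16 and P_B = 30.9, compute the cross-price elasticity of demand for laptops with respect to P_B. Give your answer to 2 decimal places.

0.27

At P_A = 6.16 and P_B = 30.9: Q_A = 1250.62.
∂Q_A/∂P_B = 11.
ε = (∂Q_A/∂P_B)(P_B/Q_A) = 11 × (30.9/1250.62) ≈ 0.27.
Since ε > 0, laptops and tablets are substitutes.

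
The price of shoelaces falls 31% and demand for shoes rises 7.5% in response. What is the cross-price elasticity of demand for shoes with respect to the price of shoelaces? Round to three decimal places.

ε = (%ΔQ of shoes) / (%ΔP of shoelaces) = (7.5%) / (-31%) ≈ -0.242.
Negative cross-price elasticity: complements.

-0.242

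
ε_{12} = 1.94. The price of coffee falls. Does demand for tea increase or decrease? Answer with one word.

ε > 0 and the price of coffee falls, so the quantity of tea moves in the same direction: it decreases.

decrease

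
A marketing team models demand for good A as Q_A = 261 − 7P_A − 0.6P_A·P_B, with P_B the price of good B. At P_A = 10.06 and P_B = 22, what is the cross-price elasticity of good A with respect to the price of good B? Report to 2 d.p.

-2.30

At P_A = 10.06 and P_B = 22: Q_A = 57.788.
∂Q_A/∂P_B = -0.6P_A = -0.6(10.06) = -6.0360.
ε = (∂Q_A/∂P_B)(P_B/Q_A) = -6.0360 × (22/57.788) ≈ -2.30.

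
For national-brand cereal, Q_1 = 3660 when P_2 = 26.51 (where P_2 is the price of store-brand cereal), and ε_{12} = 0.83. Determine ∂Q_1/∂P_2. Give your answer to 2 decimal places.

114.59

ε = (∂Q_1/∂P_2)·(P_2/Q_1) ⇒ ∂Q_1/∂P_2 = ε·Q_1/P_2 = 0.83 × 3660/26.51 ≈ 114.59.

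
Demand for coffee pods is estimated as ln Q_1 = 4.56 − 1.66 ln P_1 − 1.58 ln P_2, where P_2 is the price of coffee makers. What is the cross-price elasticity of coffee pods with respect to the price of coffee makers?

In a log-linear (constant-elasticity) demand function, the coefficient on ln P_2 is the cross-price elasticity.
ε = -1.58. Negative, so coffee pods and coffee makers are complements.

-1.58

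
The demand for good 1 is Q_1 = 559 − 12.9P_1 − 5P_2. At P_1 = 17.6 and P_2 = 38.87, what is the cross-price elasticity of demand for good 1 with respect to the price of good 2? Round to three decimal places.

-1.412

At P_1 = 17.6 and P_2 = 38.87: Q_1 = 137.61.
∂Q_1/∂P_2 = -5.
ε = (∂Q_1/∂P_2)(P_2/Q_1) = -5 × (38.87/137.61) ≈ -1.412.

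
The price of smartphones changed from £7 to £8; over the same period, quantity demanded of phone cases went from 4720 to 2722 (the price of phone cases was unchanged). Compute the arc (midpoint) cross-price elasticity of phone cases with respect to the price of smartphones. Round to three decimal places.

ΔQ_A = 2722 − 4720 = -1998; ΔP_B = 8 − 7 = 1.
Midpoints: Q̄_A = 3721.0, P̄_B = 7.50.
ε = (ΔQ_A/Q̄_A)/(ΔP_B/P̄_B) = (-1998/3721.0)/(1/7.50) ≈ -4.027.
ε < 0: phone cases and smartphones are complements.

-4.027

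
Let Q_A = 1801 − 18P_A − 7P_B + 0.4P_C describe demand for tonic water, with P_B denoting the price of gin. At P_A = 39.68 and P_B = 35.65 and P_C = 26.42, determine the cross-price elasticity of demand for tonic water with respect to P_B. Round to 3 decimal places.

-0.294

At P_A = 39.68 and P_B = 35.65 and P_C = 26.42: Q_A = 847.778.
∂Q_A/∂P_B = -7.
ε = (∂Q_A/∂P_B)(P_B/Q_A) = -7 × (35.65/847.778) ≈ -0.294.
Since ε < 0, tonic water and gin are complements.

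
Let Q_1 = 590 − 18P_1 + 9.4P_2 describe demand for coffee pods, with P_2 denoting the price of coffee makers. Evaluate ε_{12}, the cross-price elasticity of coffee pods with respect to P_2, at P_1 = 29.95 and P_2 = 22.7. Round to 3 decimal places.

At P_1 = 29.95 and P_2 = 22.7: Q_1 = 264.28.
∂Q_1/∂P_2 = 9.4.
ε = (∂Q_1/∂P_2)(P_2/Q_1) = 9.4 × (22.7/264.28) ≈ 0.807.

0.807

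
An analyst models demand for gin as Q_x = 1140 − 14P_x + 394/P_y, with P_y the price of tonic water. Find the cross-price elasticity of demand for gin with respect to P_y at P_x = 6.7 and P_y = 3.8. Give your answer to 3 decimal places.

-0.090

At P_x = 6.7 and P_y = 3.8: Q_x = 1149.884.
∂Q_x/∂P_y = −394/P_y² = -27.2853.
ε = (∂Q_x/∂P_y)(P_y/Q_x) = -27.2853 × (3.8/1149.884) ≈ -0.090.
ε < 0: complements.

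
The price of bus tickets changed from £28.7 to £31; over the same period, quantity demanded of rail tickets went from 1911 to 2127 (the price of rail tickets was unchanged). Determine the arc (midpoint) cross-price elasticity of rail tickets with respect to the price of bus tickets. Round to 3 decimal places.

ΔQ_A = 2127 − 1911 = 216; ΔP_B = 31 − 28.7 = 2.3.
Midpoints: Q̄_A = 2019.0, P̄_B = 29.85.
ε = (ΔQ_A/Q̄_A)/(ΔP_B/P̄_B) = (216/2019.0)/(2.3/29.85) ≈ 1.388.

1.388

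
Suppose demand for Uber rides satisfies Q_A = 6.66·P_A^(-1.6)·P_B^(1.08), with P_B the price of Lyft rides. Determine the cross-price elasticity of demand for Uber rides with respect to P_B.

1.08

In a log-linear (constant-elasticity) demand function, the coefficient on the exponent of P_B is the cross-price elasticity.
ε = 1.08. Positive, so Uber rides and Lyft rides are substitutes.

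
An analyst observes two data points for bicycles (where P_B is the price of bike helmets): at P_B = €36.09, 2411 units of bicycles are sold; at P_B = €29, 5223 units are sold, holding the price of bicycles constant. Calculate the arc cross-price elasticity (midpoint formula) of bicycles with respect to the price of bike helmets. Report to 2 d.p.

-3.38

ΔQ_A = 5223 − 2411 = 2812; ΔP_B = 29 − 36.09 = -7.09.
Midpoints: Q̄_A = 3817.0, P̄_B = 32.55.
ε = (ΔQ_A/Q̄_A)/(ΔP_B/P̄_B) = (2812/3817.0)/(-7.09/32.55) ≈ -3.38.
ε < 0: bicycles and bike helmets are complements.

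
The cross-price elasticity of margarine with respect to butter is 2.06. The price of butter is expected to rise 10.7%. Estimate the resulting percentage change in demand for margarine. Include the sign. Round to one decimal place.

22.0%

%ΔQ ≈ ε × %ΔP of butter = 2.06 × (10.7%) = 22.0%.
Demand for margarine rises by about 22.0%.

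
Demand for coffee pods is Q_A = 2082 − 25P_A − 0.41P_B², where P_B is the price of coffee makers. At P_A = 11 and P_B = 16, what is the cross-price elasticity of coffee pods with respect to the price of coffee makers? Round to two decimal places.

-0.12

At P_A = 11 and P_B = 16: Q_A = 1702.04.
∂Q_A/∂P_B = -0.82P_B = -0.82(16) = -13.1200.
ε = (∂Q_A/∂P_B)(P_B/Q_A) = -13.1200 × (16/1702.04) ≈ -0.12.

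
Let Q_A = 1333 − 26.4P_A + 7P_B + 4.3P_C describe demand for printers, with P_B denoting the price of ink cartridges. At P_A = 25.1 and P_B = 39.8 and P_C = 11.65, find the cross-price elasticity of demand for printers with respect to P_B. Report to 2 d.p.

At P_A = 25.1 and P_B = 39.8 and P_C = 11.65: Q_A = 999.055.
∂Q_A/∂P_B = 7.
ε = (∂Q_A/∂P_B)(P_B/Q_A) = 7 × (39.8/999.055) ≈ 0.28.
Since ε > 0, printers and ink cartridges are substitutes.

0.28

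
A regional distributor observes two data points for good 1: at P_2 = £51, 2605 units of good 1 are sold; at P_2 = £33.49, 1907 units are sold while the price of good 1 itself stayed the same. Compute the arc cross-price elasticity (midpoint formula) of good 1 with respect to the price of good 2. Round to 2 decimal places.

0.75

ΔQ_1 = 1907 − 2605 = -698; ΔP_2 = 33.49 − 51 = -17.51.
Midpoints: Q̄_1 = 2256.0, P̄_2 = 42.25.
ε = (ΔQ_1/Q̄_1)/(ΔP_2/P̄_2) = (-698/2256.0)/(-17.51/42.25) ≈ 0.75.
ε > 0: good 1 and good 2 are substitutes.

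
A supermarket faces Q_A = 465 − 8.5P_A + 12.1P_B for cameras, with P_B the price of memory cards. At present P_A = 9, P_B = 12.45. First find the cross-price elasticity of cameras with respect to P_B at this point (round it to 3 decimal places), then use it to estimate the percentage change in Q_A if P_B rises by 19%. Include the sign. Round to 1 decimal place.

At P_A = 9, P_B = 12.45: Q_A = 539.145.
∂Q_A/∂P_B = 12.1.
ε = (∂Q_A/∂P_B)(P_B/Q_A) = 12.1000 × 12.45/539.145 ≈ 0.279.
%ΔQ_A ≈ ε × %ΔP_B = 0.279 × (19%) = 5.3%.

5.3%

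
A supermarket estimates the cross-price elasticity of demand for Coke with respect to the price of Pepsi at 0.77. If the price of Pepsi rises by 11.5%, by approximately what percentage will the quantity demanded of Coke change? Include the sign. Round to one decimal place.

%ΔQ ≈ ε × %ΔP of Pepsi = 0.77 × (11.5%) = 8.9%.

8.9%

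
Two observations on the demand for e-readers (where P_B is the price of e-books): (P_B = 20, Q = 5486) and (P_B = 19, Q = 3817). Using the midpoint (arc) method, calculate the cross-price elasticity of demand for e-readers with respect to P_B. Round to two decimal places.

ΔQ_A = 3817 − 5486 = -1669; ΔP_B = 19 − 20 = -1.
Midpoints: Q̄_A = 4651.5, P̄_B = 19.50.
ε = (ΔQ_A/Q̄_A)/(ΔP_B/P̄_B) = (-1669/4651.5)/(-1/19.50) ≈ 7.00.

7.00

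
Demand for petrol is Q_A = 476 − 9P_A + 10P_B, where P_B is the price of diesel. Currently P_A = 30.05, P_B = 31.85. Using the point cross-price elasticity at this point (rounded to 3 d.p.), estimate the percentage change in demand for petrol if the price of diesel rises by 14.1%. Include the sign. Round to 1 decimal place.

At P_A = 30.05, P_B = 31.85: Q_A = 524.05.
∂Q_A/∂P_B = 10.
ε = (∂Q_A/∂P_B)(P_B/Q_A) = 10.0000 × 31.85/524.05 ≈ 0.608.
%ΔQ_A ≈ ε × %ΔP_B = 0.608 × (14.1%) = 8.6%.

8.6%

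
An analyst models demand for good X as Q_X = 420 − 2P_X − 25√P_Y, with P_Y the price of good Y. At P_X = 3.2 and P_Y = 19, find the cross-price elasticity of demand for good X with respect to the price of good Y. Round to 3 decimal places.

At P_X = 3.2 and P_Y = 19: Q_X = 304.628.
∂Q_X/∂P_Y = -25/(2√P_Y) = -25/(2√19) = -2.8677.
ε = (∂Q_X/∂P_Y)(P_Y/Q_X) = -2.8677 × (19/304.628) ≈ -0.179.
ε < 0: complements.

-0.179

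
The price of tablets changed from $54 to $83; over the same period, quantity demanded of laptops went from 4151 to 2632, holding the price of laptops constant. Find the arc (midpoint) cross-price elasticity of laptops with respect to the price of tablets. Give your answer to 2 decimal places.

-1.06

ΔQ_A = 2632 − 4151 = -1519; ΔP_B = 83 − 54 = 29.
Midpoints: Q̄_A = 3391.5, P̄_B = 68.50.
ε = (ΔQ_A/Q̄_A)/(ΔP_B/P̄_B) = (-1519/3391.5)/(29/68.50) ≈ -1.06.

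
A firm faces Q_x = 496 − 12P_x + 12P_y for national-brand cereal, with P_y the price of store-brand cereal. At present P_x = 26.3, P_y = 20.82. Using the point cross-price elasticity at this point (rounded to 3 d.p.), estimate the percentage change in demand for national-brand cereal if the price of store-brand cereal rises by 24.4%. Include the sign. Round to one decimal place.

14.2%

At P_x = 26.3, P_y = 20.82: Q_x = 430.24.
∂Q_x/∂P_y = 12.
ε = (∂Q_x/∂P_y)(P_y/Q_x) = 12.0000 × 20.82/430.24 ≈ 0.581.
%ΔQ_x ≈ ε × %ΔP_y = 0.581 × (24.4%) = 14.2%.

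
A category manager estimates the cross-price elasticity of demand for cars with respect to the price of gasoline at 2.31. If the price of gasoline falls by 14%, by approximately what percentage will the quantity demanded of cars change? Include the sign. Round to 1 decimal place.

-32.3%

%ΔQ ≈ ε × %ΔP of gasoline = 2.31 × (-14%) = -32.3%.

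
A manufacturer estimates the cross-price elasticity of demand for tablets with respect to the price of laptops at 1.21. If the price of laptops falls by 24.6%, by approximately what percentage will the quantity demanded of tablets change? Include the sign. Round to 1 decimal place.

-29.8%

%ΔQ ≈ ε × %ΔP of laptops = 1.21 × (-24.6%) = -29.8%.
Demand for tablets falls by about 29.8%.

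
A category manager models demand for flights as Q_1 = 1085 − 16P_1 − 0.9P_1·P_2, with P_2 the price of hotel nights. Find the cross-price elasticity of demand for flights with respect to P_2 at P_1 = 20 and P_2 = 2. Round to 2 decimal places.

At P_1 = 20 and P_2 = 2: Q_1 = 729.
∂Q_1/∂P_2 = -0.9P_1 = -0.9(20) = -18.0000.
ε = (∂Q_1/∂P_2)(P_2/Q_1) = -18.0000 × (2/729) ≈ -0.05.
ε < 0: complements.

-0.05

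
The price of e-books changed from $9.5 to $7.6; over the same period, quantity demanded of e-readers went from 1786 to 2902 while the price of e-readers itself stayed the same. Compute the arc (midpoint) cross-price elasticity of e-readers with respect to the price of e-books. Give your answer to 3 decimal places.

ΔQ_A = 2902 − 1786 = 1116; ΔP_B = 7.6 − 9.5 = -1.9.
Midpoints: Q̄_A = 2344.0, P̄_B = 8.55.
ε = (ΔQ_A/Q̄_A)/(ΔP_B/P̄_B) = (1116/2344.0)/(-1.9/8.55) ≈ -2.142.

-2.142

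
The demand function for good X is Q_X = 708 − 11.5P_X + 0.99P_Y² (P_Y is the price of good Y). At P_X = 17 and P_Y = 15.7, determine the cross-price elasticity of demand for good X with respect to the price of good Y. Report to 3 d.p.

At P_X = 17 and P_Y = 15.7: Q_X = 756.525.
∂Q_X/∂P_Y = 1.98P_Y = 1.98(15.7) = 31.0860.
ε = (∂Q_X/∂P_Y)(P_Y/Q_X) = 31.0860 × (15.7/756.525) ≈ 0.645.

0.645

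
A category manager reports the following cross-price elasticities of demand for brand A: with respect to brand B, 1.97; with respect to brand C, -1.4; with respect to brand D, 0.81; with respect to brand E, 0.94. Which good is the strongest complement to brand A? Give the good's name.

brand C

Complements have ε < 0. The most negative value is -1.4 (brand C).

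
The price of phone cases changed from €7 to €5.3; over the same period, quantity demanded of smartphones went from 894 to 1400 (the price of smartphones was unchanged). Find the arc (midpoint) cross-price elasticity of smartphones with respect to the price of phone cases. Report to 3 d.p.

-1.596

ΔQ_A = 1400 − 894 = 506; ΔP_B = 5.3 − 7 = -1.7.
Midpoints: Q̄_A = 1147.0, P̄_B = 6.15.
ε = (ΔQ_A/Q̄_A)/(ΔP_B/P̄_B) = (506/1147.0)/(-1.7/6.15) ≈ -1.596.
ε < 0: smartphones and phone cases are complements.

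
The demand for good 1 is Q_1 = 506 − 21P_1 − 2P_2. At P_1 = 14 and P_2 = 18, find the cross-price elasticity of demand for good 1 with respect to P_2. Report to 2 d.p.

-0.20

At P_1 = 14 and P_2 = 18: Q_1 = 176.
∂Q_1/∂P_2 = -2.
ε = (∂Q_1/∂P_2)(P_2/Q_1) = -2 × (18/176) ≈ -0.20.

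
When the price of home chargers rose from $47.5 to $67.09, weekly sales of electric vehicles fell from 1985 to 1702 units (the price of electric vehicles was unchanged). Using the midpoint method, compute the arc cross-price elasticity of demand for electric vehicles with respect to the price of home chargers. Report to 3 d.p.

-0.449

ΔQ_A = 1702 − 1985 = -283; ΔP_B = 67.09 − 47.5 = 19.59.
Midpoints: Q̄_A = 1843.5, P̄_B = 57.30.
ε = (ΔQ_A/Q̄_A)/(ΔP_B/P̄_B) = (-283/1843.5)/(19.59/57.30) ≈ -0.449.
ε < 0: electric vehicles and home chargers are complements.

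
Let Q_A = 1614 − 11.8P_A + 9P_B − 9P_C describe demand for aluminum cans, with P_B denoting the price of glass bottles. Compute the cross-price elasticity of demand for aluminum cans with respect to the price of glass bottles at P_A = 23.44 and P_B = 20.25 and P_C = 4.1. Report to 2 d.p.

At P_A = 23.44 and P_B = 20.25 and P_C = 4.1: Q_A = 1482.758.
∂Q_A/∂P_B = 9.
ε = (∂Q_A/∂P_B)(P_B/Q_A) = 9 × (20.25/1482.758) ≈ 0.12.

0.12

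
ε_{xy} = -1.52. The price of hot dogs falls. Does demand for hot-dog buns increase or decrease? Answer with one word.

ε < 0 and the price of hot dogs falls, so the quantity of hot-dog buns moves in the opposite direction: it increases.

increase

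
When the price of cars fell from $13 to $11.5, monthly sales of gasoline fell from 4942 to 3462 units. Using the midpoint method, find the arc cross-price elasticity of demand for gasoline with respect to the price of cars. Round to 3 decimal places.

ΔQ_A = 3462 − 4942 = -1480; ΔP_B = 11.5 − 13 = -1.5.
Midpoints: Q̄_A = 4202.0, P̄_B = 12.25.
ε = (ΔQ_A/Q̄_A)/(ΔP_B/P̄_B) = (-1480/4202.0)/(-1.5/12.25) ≈ 2.876.
ε > 0: gasoline and cars are substitutes.

2.876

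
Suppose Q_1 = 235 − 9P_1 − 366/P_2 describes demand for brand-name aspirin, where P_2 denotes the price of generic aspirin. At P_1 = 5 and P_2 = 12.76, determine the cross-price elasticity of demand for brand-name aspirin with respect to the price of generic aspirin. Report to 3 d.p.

At P_1 = 5 and P_2 = 12.76: Q_1 = 161.317.
∂Q_1/∂P_2 = 366/P_2² = 2.2479.
ε = (∂Q_1/∂P_2)(P_2/Q_1) = 2.2479 × (12.76/161.317) ≈ 0.178.

0.178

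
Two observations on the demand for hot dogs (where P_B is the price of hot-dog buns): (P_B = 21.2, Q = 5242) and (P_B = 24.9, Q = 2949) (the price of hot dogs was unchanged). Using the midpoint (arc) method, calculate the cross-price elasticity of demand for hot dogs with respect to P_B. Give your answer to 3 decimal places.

-3.488

ΔQ_A = 2949 − 5242 = -2293; ΔP_B = 24.9 − 21.2 = 3.7.
Midpoints: Q̄_A = 4095.5, P̄_B = 23.05.
ε = (ΔQ_A/Q̄_A)/(ΔP_B/P̄_B) = (-2293/4095.5)/(3.7/23.05) ≈ -3.488.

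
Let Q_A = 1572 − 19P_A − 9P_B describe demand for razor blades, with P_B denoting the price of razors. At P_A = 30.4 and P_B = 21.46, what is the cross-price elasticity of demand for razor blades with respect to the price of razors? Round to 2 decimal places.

At P_A = 30.4 and P_B = 21.46: Q_A = 801.26.
∂Q_A/∂P_B = -9.
ε = (∂Q_A/∂P_B)(P_B/Q_A) = -9 × (21.46/801.26) ≈ -0.24.

-0.24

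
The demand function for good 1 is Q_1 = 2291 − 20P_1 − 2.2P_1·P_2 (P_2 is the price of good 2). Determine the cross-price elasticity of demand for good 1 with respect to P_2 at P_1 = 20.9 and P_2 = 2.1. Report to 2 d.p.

-0.05

At P_1 = 20.9 and P_2 = 2.1: Q_1 = 1776.442.
∂Q_1/∂P_2 = -2.2P_1 = -2.2(20.9) = -45.9800.
ε = (∂Q_1/∂P_2)(P_2/Q_1) = -45.9800 × (2.1/1776.442) ≈ -0.05.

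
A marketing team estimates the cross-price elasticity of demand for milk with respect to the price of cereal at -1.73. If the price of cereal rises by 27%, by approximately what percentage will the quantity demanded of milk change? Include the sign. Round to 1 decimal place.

%ΔQ ≈ ε × %ΔP of cereal = -1.73 × (27%) = -46.7%.

-46.7%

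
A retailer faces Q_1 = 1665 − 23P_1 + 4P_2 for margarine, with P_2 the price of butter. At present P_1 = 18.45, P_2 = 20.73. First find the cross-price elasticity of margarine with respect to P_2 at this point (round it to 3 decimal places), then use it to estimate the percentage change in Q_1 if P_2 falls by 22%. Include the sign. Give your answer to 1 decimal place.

At P_1 = 18.45, P_2 = 20.73: Q_1 = 1323.57.
∂Q_1/∂P_2 = 4.
ε = (∂Q_1/∂P_2)(P_2/Q_1) = 4.0000 × 20.73/1323.57 ≈ 0.063.
%ΔQ_1 ≈ ε × %ΔP_2 = 0.063 × (-22%) = -1.4%.

-1.4%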